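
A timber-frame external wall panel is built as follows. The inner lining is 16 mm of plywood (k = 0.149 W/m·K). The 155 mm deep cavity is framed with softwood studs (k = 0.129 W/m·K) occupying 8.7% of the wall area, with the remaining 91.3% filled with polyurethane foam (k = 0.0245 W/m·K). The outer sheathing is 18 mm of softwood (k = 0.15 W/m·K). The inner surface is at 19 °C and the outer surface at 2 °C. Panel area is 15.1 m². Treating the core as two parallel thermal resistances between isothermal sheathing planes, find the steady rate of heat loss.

Q ≈ 53 W

Sheathing layers in series; stud and cavity paths in parallel between them.
R_inner = 0.016/(0.149×15.1) = 0.007111 K/W
R_stud  = 0.155/(0.129×0.087×15.1) = 0.9146 K/W
R_cav   = 0.155/(0.0245×0.913×15.1) = 0.4589 K/W
1/R_core = 1/R_stud + 1/R_cav → R_core = 0.3056 K/W
R_outer = 0.018/(0.15×15.1) = 0.007947 K/W
R_total = 0.3206 K/W
Q = ΔT/R_total = 17/0.3206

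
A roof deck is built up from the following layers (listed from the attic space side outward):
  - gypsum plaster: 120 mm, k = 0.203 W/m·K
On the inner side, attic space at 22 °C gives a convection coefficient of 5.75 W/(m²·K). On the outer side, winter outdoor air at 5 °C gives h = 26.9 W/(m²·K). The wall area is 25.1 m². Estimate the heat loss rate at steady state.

Using the resistance-network approach (series):
R_inner film = 1/(h_i·A) = 1/(5.75×25.1) = 0.006929 K/W
R_gypsum plaster = L/(kA) = 0.12/(0.203×25.1) = 0.02355 K/W
R_outer film = 1/(h_o·A) = 1/(26.9×25.1) = 0.001481 K/W
R_total = 0.03196 K/W
Q = ΔT / R_total = 17 / 0.03196

Q ≈ 532 W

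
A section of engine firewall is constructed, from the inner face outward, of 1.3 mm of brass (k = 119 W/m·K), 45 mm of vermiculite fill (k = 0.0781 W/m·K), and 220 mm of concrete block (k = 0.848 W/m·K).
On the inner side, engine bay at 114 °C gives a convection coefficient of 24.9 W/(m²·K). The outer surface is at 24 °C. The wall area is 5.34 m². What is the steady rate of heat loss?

Thermal resistances in series:
R_inner film = 1/(h_i·A) = 1/(24.9×5.34) = 0.007521 K/W
R_brass = L/(kA) = 0.0013/(119×5.34) = 2.046×10^-6 K/W
R_vermiculite fill = L/(kA) = 0.045/(0.0781×5.34) = 0.1079 K/W
R_concrete block = L/(kA) = 0.22/(0.848×5.34) = 0.04858 K/W
R_total = 0.164 K/W
Q = ΔT / R_total = 90 / 0.164

Q ≈ 549 W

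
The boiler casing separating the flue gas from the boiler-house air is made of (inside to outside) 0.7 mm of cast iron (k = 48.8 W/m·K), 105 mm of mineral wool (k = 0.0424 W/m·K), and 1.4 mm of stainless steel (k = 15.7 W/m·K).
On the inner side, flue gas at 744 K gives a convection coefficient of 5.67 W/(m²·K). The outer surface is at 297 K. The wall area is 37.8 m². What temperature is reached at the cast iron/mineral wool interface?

T ≈ 714 K

Using the resistance-network approach (series):
R_inner film = 1/(h_i·A) = 1/(5.67×37.8) = 0.004666 K/W
R_cast iron = L/(kA) = 0.0007/(48.8×37.8) = 3.795×10^-7 K/W
R_mineral wool = L/(kA) = 0.105/(0.0424×37.8) = 0.06551 K/W
R_stainless steel = L/(kA) = 0.0014/(15.7×37.8) = 2.359×10^-6 K/W
R_total = 0.07018 K/W;  Q = ΔT/R_total = 447/0.07018 = 6369 W
T_interface = T_inner − Q·ΣR(inner→interface) = 744 − 6370×0.004666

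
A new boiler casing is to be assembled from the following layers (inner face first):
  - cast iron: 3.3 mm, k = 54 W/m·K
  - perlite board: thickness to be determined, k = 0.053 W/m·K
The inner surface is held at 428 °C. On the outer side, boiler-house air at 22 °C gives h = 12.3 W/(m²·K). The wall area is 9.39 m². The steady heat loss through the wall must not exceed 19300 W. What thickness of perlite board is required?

Treating each layer as a thermal resistance in series:
R_cast iron = L/(kA) = 0.0033/(54×9.39) = 6.508×10^-6 K/W
R_outer film = 1/(h_o·A) = 1/(12.3×9.39) = 0.008658 K/W
Sum of the known resistances R_other = 0.008665 K/W
Required total resistance R_tot = ΔT/Q_allow = 406/19300 = 0.02104 K/W
R_perlite board = R_tot − R_other = 0.01237 K/W
L = R·k·A = 0.01237×0.053×9.39

L ≈ 6.16 mm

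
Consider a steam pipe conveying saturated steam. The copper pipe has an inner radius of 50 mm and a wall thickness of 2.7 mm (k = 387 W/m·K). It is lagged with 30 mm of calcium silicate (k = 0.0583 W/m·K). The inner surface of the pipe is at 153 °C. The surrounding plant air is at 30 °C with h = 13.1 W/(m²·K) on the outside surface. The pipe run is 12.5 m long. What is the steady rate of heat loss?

Q ≈ 1120 W

For a radial system each layer contributes R = ln(r_out/r_in)/(2πkL); films add R = 1/(hA).
R_copper pipe wall = ln(52.7/50)/(2π×387×12.5) = 1.73×10^-6 K/W
R_calcium silicate = ln(82.7/52.7)/(2π×0.0583×12.5) = 0.09841 K/W
R_outer film = 1/(h_o·2πr_oL) = 1/(13.1×2π×0.0827×12.5) = 0.01175 K/W
R_total = 0.1102 K/W
Q = ΔT/R_total = 123/0.1102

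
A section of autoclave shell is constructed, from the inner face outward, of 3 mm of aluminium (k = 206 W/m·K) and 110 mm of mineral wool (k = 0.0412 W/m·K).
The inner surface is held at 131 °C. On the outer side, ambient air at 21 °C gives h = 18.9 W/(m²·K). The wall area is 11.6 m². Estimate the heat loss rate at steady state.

Q ≈ 469 W

Model the wall as resistances in series:
R_aluminium = L/(kA) = 0.003/(206×11.6) = 1.255×10^-6 K/W
R_mineral wool = L/(kA) = 0.11/(0.0412×11.6) = 0.2302 K/W
R_outer film = 1/(h_o·A) = 1/(18.9×11.6) = 0.004561 K/W
R_total = 0.2347 K/W
Q = ΔT / R_total = 110 / 0.2347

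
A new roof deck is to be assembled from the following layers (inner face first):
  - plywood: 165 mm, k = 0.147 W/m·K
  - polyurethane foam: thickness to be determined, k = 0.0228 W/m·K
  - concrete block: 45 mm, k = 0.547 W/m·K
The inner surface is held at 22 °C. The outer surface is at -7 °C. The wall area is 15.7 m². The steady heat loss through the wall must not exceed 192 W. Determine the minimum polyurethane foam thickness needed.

L ≈ 26.6 mm

Model the wall as resistances in series:
R_plywood = L/(kA) = 0.165/(0.147×15.7) = 0.07149 K/W
R_concrete block = L/(kA) = 0.045/(0.547×15.7) = 0.00524 K/W
Sum of the known resistances R_other = 0.07673 K/W
Required total resistance R_tot = ΔT/Q_allow = 29/192 = 0.151 K/W
R_polyurethane foam = R_tot − R_other = 0.07431 K/W
L = R·k·A = 0.07431×0.0228×15.7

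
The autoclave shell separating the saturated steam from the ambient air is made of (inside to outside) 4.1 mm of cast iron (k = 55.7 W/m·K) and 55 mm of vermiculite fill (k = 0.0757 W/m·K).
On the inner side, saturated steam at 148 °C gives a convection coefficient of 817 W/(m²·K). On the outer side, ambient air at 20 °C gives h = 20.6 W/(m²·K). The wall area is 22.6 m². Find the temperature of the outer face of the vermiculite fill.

Model the wall as resistances in series:
R_inner film = 1/(h_i·A) = 1/(817×22.6) = 5.416×10^-5 K/W
R_cast iron = L/(kA) = 0.0041/(55.7×22.6) = 3.257×10^-6 K/W
R_vermiculite fill = L/(kA) = 0.055/(0.0757×22.6) = 0.03215 K/W
R_outer film = 1/(h_o·A) = 1/(20.6×22.6) = 0.002148 K/W
R_total = 0.03435 K/W;  Q = ΔT/R_total = 128/0.03435 = 3726 W
T_interface = T_inner − Q·ΣR(inner→interface) = 148 − 3730×0.03221

T ≈ 28 °C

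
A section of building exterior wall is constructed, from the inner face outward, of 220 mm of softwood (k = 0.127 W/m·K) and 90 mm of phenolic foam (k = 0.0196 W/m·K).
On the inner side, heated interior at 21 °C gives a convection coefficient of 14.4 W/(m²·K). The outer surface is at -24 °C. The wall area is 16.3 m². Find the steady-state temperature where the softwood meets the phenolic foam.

T ≈ 8.32 °C

Model the wall as resistances in series:
R_inner film = 1/(h_i·A) = 1/(14.4×16.3) = 0.00426 K/W
R_softwood = L/(kA) = 0.22/(0.127×16.3) = 0.1063 K/W
R_phenolic foam = L/(kA) = 0.09/(0.0196×16.3) = 0.2817 K/W
R_total = 0.3922 K/W;  Q = ΔT/R_total = 45/0.3922 = 114.7 W
T_interface = T_inner − Q·ΣR(inner→interface) = 21 − 115×0.1105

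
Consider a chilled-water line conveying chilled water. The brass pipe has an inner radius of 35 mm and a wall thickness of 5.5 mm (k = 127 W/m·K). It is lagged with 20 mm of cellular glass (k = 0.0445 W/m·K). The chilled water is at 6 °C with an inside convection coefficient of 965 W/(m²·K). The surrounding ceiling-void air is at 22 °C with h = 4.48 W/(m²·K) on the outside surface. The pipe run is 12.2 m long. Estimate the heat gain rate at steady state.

Q ≈ 96.3 W

Radial resistances (cylindrical: R_cond = ln(r_o/r_i)/(2πkL), R_conv = 1/(h·2πrL)):
R_inner film = 1/(h_i·2πr₁L) = 1/(965×2π×0.035×12.2) = 3.862×10^-4 K/W
R_brass pipe wall = ln(40.5/35)/(2π×127×12.2) = 1.499×10^-5 K/W
R_cellular glass = ln(60.5/40.5)/(2π×0.0445×12.2) = 0.1177 K/W
R_outer film = 1/(h_o·2πr_oL) = 1/(4.48×2π×0.0605×12.2) = 0.04813 K/W
R_total = 0.1662 K/W
Q = ΔT/R_total = 16/0.1662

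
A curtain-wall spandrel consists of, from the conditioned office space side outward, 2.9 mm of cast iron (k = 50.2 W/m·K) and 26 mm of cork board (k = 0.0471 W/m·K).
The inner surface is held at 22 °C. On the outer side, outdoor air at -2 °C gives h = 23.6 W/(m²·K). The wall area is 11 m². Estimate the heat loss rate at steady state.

Q ≈ 444 W

Model the wall as resistances in series:
R_cast iron = L/(kA) = 0.0029/(50.2×11) = 5.252×10^-6 K/W
R_cork board = L/(kA) = 0.026/(0.0471×11) = 0.05018 K/W
R_outer film = 1/(h_o·A) = 1/(23.6×11) = 0.003852 K/W
R_total = 0.05404 K/W
Q = ΔT / R_total = 24 / 0.05404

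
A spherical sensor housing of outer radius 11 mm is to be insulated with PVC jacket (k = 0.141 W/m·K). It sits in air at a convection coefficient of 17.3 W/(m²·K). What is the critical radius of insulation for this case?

r_cr ≈ 16.3 mm

For a sphere r_cr = 2k/h = 2×0.141/17.3
r_cr = 16.3 mm; since the bare radius (11 mm) is below r_cr, adding a thin layer of insulation will *increase* heat loss.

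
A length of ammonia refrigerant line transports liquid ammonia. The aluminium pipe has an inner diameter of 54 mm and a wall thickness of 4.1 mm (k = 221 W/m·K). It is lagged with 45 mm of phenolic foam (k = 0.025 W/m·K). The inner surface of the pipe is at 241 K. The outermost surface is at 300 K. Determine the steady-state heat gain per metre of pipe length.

q′ ≈ 10.4 W/m

Per-layer cylindrical resistances, series-summed:
R_aluminium pipe wall = ln(31.1/27)/(2π×221×1) = 1.018×10^-4 K/W
R_phenolic foam = ln(76.1/31.1)/(2π×0.025×1) = 5.697 K/W
R_total = 5.697 K/W
Q = ΔT/R_total = 59/5.697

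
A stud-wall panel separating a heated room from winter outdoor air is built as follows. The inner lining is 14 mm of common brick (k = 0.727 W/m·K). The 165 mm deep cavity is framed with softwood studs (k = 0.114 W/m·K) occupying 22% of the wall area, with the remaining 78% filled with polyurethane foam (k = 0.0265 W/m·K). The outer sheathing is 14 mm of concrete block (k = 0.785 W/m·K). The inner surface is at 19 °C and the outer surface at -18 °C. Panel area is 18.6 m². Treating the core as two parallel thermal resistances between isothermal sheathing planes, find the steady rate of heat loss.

Sheathing layers in series; stud and cavity paths in parallel between them.
R_inner = 0.014/(0.727×18.6) = 0.001035 K/W
R_stud  = 0.165/(0.114×0.22×18.6) = 0.3537 K/W
R_cav   = 0.165/(0.0265×0.78×18.6) = 0.4292 K/W
1/R_core = 1/R_stud + 1/R_cav → R_core = 0.1939 K/W
R_outer = 0.014/(0.785×18.6) = 9.588×10^-4 K/W
R_total = 0.1959 K/W
Q = ΔT/R_total = 37/0.1959

Q ≈ 189 W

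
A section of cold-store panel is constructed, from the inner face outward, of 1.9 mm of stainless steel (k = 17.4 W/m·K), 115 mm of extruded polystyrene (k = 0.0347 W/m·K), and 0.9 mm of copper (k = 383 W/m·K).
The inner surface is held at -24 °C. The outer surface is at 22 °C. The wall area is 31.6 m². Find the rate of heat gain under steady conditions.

Q ≈ 439 W

Treating each layer as a thermal resistance in series:
R_stainless steel = L/(kA) = 0.0019/(17.4×31.6) = 3.456×10^-6 K/W
R_extruded polystyrene = L/(kA) = 0.115/(0.0347×31.6) = 0.1049 K/W
R_copper = L/(kA) = 0.0009/(383×31.6) = 7.436×10^-8 K/W
R_total = 0.1049 K/W
Q = ΔT / R_total = 46 / 0.1049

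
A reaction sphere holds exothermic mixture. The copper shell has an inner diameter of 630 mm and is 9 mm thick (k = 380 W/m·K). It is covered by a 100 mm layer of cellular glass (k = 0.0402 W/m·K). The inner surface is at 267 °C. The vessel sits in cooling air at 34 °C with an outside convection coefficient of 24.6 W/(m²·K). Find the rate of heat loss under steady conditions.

Spherical conduction: R = (1/r_in − 1/r_out)/(4πk) per layer; series-sum.
R_copper shell = (1/0.315 − 1/0.324)/(4π×380) = 1.847×10^-5 K/W
R_cellular glass = (1/0.324 − 1/0.424)/(4π×0.0402) = 1.441 K/W
R_outer film = 1/(h·4πr_o²) = 1/(24.6×4π×0.424²) = 0.01799 K/W
R_total = 1.459 K/W
Q = ΔT/R_total = 233/1.459

Q ≈ 160 W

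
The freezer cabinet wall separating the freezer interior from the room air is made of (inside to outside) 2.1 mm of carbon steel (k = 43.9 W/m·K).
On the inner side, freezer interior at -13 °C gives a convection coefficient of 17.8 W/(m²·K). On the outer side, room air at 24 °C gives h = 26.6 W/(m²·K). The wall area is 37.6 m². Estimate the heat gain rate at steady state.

Using the resistance-network approach (series):
R_inner film = 1/(h_i·A) = 1/(17.8×37.6) = 0.001494 K/W
R_carbon steel = L/(kA) = 0.0021/(43.9×37.6) = 1.272×10^-6 K/W
R_outer film = 1/(h_o·A) = 1/(26.6×37.6) = 9.998×10^-4 K/W
R_total = 0.002495 K/W
Q = ΔT / R_total = 37 / 0.002495

Q ≈ 14800 W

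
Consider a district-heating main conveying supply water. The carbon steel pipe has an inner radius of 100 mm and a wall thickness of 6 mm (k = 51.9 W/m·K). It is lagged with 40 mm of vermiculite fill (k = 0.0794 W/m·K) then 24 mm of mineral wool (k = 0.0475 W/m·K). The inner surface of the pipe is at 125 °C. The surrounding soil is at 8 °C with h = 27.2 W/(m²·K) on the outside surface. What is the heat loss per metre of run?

q′ ≈ 98.6 W/m

Treating each annulus and film as a series resistance:
R_carbon steel pipe wall = ln(106/100)/(2π×51.9×1) = 1.787×10^-4 K/W
R_vermiculite fill = ln(146/106)/(2π×0.0794×1) = 0.6418 K/W
R_mineral wool = ln(170/146)/(2π×0.0475×1) = 0.5099 K/W
R_outer film = 1/(h_o·2πr_oL) = 1/(27.2×2π×0.17×1) = 0.03442 K/W
R_total = 1.186 K/W
Q = ΔT/R_total = 117/1.186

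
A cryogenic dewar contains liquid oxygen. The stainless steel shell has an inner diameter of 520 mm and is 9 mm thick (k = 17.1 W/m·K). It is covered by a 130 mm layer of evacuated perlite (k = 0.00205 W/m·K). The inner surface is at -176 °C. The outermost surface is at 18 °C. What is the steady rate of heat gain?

Spherical conduction: R = (1/r_in − 1/r_out)/(4πk) per layer; series-sum.
R_stainless steel shell = (1/0.26 − 1/0.269)/(4π×17.1) = 5.988×10^-4 K/W
R_evacuated perlite = (1/0.269 − 1/0.399)/(4π×0.00205) = 47.02 K/W
R_total = 47.02 K/W
Q = ΔT/R_total = 194/47.02

Q ≈ 4.13 W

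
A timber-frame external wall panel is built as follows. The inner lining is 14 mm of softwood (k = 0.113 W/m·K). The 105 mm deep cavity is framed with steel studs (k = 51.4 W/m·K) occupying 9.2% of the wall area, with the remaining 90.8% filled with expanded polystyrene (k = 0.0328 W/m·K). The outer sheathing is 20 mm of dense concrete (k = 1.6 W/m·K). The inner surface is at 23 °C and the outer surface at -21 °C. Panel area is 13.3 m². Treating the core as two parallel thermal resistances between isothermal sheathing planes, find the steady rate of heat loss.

Sheathing layers in series; stud and cavity paths in parallel between them.
R_inner = 0.014/(0.113×13.3) = 0.009315 K/W
R_stud  = 0.105/(51.4×0.092×13.3) = 0.00167 K/W
R_cav   = 0.105/(0.0328×0.908×13.3) = 0.2651 K/W
1/R_core = 1/R_stud + 1/R_cav → R_core = 0.001659 K/W
R_outer = 0.02/(1.6×13.3) = 9.398×10^-4 K/W
R_total = 0.01191 K/W
Q = ΔT/R_total = 44/0.01191

Q ≈ 3690 W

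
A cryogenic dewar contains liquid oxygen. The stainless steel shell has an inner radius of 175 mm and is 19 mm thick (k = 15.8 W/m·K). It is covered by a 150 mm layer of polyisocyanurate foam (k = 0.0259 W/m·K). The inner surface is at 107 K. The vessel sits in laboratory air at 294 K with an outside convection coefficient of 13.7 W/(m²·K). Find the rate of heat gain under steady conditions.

Q ≈ 26.9 W

Each spherical layer contributes R = (1/r_i − 1/r_o)/(4πk):
R_stainless steel shell = (1/0.175 − 1/0.194)/(4π×15.8) = 0.002819 K/W
R_polyisocyanurate foam = (1/0.194 − 1/0.344)/(4π×0.0259) = 6.906 K/W
R_outer film = 1/(h·4πr_o²) = 1/(13.7×4π×0.344²) = 0.04909 K/W
R_total = 6.958 K/W
Q = ΔT/R_total = 187/6.958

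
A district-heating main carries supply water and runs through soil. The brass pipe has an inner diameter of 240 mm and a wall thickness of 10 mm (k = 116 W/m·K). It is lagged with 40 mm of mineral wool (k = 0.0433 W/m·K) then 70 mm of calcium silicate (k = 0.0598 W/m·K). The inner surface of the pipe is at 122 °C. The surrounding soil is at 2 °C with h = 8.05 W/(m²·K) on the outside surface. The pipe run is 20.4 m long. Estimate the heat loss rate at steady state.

Q ≈ 1230 W

Cylindrical conduction, so R = ln(r₂/r₁)/(2πkL) per layer, in series:
R_brass pipe wall = ln(130/120)/(2π×116×20.4) = 5.383×10^-6 K/W
R_mineral wool = ln(170/130)/(2π×0.0433×20.4) = 0.04834 K/W
R_calcium silicate = ln(240/170)/(2π×0.0598×20.4) = 0.04499 K/W
R_outer film = 1/(h_o·2πr_oL) = 1/(8.05×2π×0.24×20.4) = 0.004038 K/W
R_total = 0.09737 K/W
Q = ΔT/R_total = 120/0.09737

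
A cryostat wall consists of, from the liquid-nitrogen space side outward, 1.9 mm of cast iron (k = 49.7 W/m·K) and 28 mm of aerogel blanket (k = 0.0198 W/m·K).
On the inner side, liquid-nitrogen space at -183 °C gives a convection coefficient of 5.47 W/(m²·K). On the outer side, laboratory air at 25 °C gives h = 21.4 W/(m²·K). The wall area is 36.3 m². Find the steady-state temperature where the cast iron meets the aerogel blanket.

T ≈ -160 °C

Model the wall as resistances in series:
R_inner film = 1/(h_i·A) = 1/(5.47×36.3) = 0.005036 K/W
R_cast iron = L/(kA) = 0.0019/(49.7×36.3) = 1.053×10^-6 K/W
R_aerogel blanket = L/(kA) = 0.028/(0.0198×36.3) = 0.03896 K/W
R_outer film = 1/(h_o·A) = 1/(21.4×36.3) = 0.001287 K/W
R_total = 0.04528 K/W;  Q = ΔT/R_total = 208/0.04528 = 4593 W
T_interface = T_inner + Q·ΣR(inner→interface) = -183 + 4590×0.005037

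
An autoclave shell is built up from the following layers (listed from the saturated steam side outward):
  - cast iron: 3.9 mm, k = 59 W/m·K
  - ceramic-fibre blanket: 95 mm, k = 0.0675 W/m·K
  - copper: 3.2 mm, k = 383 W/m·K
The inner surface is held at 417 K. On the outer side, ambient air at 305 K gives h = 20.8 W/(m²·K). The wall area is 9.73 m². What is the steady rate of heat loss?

Series thermal resistances:
R_cast iron = L/(kA) = 0.0039/(59×9.73) = 6.794×10^-6 K/W
R_ceramic-fibre blanket = L/(kA) = 0.095/(0.0675×9.73) = 0.1446 K/W
R_copper = L/(kA) = 0.0032/(383×9.73) = 8.587×10^-7 K/W
R_outer film = 1/(h_o·A) = 1/(20.8×9.73) = 0.004941 K/W
R_total = 0.1496 K/W
Q = ΔT / R_total = 112 / 0.1496

Q ≈ 749 W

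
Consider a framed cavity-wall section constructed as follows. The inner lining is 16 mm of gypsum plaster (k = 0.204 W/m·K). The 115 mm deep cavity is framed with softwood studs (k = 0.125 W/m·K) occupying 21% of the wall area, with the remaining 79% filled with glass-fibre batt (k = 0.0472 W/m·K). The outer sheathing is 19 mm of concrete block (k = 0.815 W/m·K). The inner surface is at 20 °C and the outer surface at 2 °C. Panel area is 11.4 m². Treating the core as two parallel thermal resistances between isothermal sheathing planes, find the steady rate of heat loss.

Sheathing layers in series; stud and cavity paths in parallel between them.
R_inner = 0.016/(0.204×11.4) = 0.00688 K/W
R_stud  = 0.115/(0.125×0.21×11.4) = 0.3843 K/W
R_cav   = 0.115/(0.0472×0.79×11.4) = 0.2705 K/W
1/R_core = 1/R_stud + 1/R_cav → R_core = 0.1588 K/W
R_outer = 0.019/(0.815×11.4) = 0.002045 K/W
R_total = 0.1677 K/W
Q = ΔT/R_total = 18/0.1677

Q ≈ 107 W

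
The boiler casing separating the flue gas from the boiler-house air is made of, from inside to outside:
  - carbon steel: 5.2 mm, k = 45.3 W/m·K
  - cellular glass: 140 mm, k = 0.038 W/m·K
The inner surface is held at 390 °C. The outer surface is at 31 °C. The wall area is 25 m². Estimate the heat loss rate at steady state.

Treating each layer as a thermal resistance in series:
R_carbon steel = L/(kA) = 0.0052/(45.3×25) = 4.592×10^-6 K/W
R_cellular glass = L/(kA) = 0.14/(0.038×25) = 0.1474 K/W
R_total = 0.1474 K/W
Q = ΔT / R_total = 359 / 0.1474

Q ≈ 2440 W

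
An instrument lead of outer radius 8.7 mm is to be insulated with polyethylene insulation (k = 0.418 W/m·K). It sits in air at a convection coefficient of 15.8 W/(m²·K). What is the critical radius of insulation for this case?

For a cylinder r_cr = k/h = 0.418/15.8
r_cr = 26.5 mm; since the bare radius (8.7 mm) is below r_cr, adding a thin layer of insulation will *increase* heat loss.

r_cr ≈ 26.5 mm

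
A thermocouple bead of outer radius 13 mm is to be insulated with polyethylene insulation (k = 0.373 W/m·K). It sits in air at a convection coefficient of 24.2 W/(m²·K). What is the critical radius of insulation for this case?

For a sphere r_cr = 2k/h = 2×0.373/24.2
r_cr = 30.8 mm; since the bare radius (13 mm) is below r_cr, adding a thin layer of insulation will *increase* heat loss.

r_cr ≈ 30.8 mm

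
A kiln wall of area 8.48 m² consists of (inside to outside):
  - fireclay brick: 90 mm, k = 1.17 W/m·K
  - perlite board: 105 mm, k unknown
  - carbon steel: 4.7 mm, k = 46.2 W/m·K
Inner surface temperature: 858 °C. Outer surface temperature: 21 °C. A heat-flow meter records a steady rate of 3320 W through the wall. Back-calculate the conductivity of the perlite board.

Model the wall as resistances in series:
R_fireclay brick = L/(kA) = 0.09/(1.17×8.48) = 0.009071 K/W
R_carbon steel = L/(kA) = 0.0047/(46.2×8.48) = 1.2×10^-5 K/W
Sum of known resistances R_other = 0.009083 K/W
Total R = ΔT/Q = 837/3320 = 0.2521 K/W
R_perlite board = R_total − R_other = 0.243 K/W
k = L/(R·A) = 0.105/(0.243×8.48)

k ≈ 0.0509 W/(m·K)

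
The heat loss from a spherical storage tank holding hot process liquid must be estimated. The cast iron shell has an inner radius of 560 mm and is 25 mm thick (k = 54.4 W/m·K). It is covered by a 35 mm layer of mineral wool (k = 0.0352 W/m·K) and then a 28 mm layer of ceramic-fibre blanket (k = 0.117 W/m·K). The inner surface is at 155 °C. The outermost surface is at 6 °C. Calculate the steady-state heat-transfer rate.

Spherical conduction: R = (1/r_in − 1/r_out)/(4πk) per layer; series-sum.
R_cast iron shell = (1/0.56 − 1/0.585)/(4π×54.4) = 1.116×10^-4 K/W
R_mineral wool = (1/0.585 − 1/0.62)/(4π×0.0352) = 0.2182 K/W
R_ceramic-fibre blanket = (1/0.62 − 1/0.648)/(4π×0.117) = 0.0474 K/W
R_total = 0.2657 K/W
Q = ΔT/R_total = 149/0.2657

Q ≈ 561 W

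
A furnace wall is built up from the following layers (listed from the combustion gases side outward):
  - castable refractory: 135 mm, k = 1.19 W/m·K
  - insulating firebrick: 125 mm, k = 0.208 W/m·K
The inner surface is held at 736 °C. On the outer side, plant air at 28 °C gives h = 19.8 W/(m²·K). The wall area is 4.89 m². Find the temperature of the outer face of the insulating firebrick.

Treating each layer as a thermal resistance in series:
R_castable refractory = L/(kA) = 0.135/(1.19×4.89) = 0.0232 K/W
R_insulating firebrick = L/(kA) = 0.125/(0.208×4.89) = 0.1229 K/W
R_outer film = 1/(h_o·A) = 1/(19.8×4.89) = 0.01033 K/W
R_total = 0.1564 K/W;  Q = ΔT/R_total = 708/0.1564 = 4526 W
T_interface = T_inner − Q·ΣR(inner→interface) = 736 − 4530×0.1461

T ≈ 74.7 °C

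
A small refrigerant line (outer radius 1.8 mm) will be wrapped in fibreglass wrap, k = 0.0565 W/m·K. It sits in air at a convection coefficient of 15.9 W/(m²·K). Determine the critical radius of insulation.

r_cr ≈ 3.55 mm

For a cylinder r_cr = k/h = 0.0565/15.9
r_cr = 3.55 mm; since the bare radius (1.8 mm) is below r_cr, adding a thin layer of insulation will *increase* heat loss.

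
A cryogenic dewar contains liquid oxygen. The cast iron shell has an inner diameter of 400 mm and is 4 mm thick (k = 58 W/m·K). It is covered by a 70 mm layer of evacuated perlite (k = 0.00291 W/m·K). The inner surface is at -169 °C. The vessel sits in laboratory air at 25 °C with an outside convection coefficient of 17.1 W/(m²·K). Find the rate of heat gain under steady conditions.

Radial (spherical) resistances in series:
R_cast iron shell = (1/0.2 − 1/0.204)/(4π×58) = 1.345×10^-4 K/W
R_evacuated perlite = (1/0.204 − 1/0.274)/(4π×0.00291) = 34.25 K/W
R_outer film = 1/(h·4πr_o²) = 1/(17.1×4π×0.274²) = 0.06199 K/W
R_total = 34.31 K/W
Q = ΔT/R_total = 194/34.31

Q ≈ 5.65 W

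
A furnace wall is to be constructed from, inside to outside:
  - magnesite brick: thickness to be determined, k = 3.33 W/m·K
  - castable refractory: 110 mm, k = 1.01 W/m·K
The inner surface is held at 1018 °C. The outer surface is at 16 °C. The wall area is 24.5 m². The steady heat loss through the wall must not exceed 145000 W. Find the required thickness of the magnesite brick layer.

Using the resistance-network approach (series):
R_castable refractory = L/(kA) = 0.11/(1.01×24.5) = 0.004445 K/W
Sum of the known resistances R_other = 0.004445 K/W
Required total resistance R_tot = ΔT/Q_allow = 1002/145000 = 0.00691 K/W
R_magnesite brick = R_tot − R_other = 0.002465 K/W
L = R·k·A = 0.002465×3.33×24.5

L ≈ 201 mm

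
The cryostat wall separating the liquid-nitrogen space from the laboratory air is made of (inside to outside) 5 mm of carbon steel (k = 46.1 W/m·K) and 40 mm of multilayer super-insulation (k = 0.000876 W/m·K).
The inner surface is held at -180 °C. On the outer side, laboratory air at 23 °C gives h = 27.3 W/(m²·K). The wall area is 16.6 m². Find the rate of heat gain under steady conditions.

Model the wall as resistances in series:
R_carbon steel = L/(kA) = 0.005/(46.1×16.6) = 6.534×10^-6 K/W
R_multilayer super-insulation = L/(kA) = 0.04/(0.000876×16.6) = 2.751 K/W
R_outer film = 1/(h_o·A) = 1/(27.3×16.6) = 0.002207 K/W
R_total = 2.753 K/W
Q = ΔT / R_total = 203 / 2.753

Q ≈ 73.7 W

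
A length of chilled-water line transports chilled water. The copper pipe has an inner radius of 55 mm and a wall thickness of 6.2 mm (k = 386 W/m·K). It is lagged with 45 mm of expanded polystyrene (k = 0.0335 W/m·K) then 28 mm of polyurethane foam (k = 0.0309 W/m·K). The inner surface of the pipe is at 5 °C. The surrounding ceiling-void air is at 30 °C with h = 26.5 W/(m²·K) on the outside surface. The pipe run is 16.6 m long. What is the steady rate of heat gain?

Treating each annulus and film as a series resistance:
R_copper pipe wall = ln(61.2/55)/(2π×386×16.6) = 2.653×10^-6 K/W
R_expanded polystyrene = ln(106.2/61.2)/(2π×0.0335×16.6) = 0.1577 K/W
R_polyurethane foam = ln(134.2/106.2)/(2π×0.0309×16.6) = 0.07261 K/W
R_outer film = 1/(h_o·2πr_oL) = 1/(26.5×2π×0.1342×16.6) = 0.002696 K/W
R_total = 0.2331 K/W
Q = ΔT/R_total = 25/0.2331

Q ≈ 107 W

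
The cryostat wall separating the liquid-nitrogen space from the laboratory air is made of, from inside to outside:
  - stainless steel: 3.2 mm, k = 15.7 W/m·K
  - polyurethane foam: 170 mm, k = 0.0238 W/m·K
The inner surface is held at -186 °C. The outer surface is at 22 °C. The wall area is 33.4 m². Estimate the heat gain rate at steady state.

Thermal resistances in series:
R_stainless steel = L/(kA) = 0.0032/(15.7×33.4) = 6.102×10^-6 K/W
R_polyurethane foam = L/(kA) = 0.17/(0.0238×33.4) = 0.2139 K/W
R_total = 0.2139 K/W
Q = ΔT / R_total = 208 / 0.2139

Q ≈ 973 W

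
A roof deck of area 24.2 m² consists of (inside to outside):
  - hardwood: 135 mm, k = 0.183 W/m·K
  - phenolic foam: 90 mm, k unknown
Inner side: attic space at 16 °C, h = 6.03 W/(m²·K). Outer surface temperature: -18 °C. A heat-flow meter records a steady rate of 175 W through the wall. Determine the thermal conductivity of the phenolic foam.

Treating each layer as a thermal resistance in series:
R_inner film = 1/(h_i·A) = 1/(6.03×24.2) = 0.006853 K/W
R_hardwood = L/(kA) = 0.135/(0.183×24.2) = 0.03048 K/W
Sum of known resistances R_other = 0.03734 K/W
Total R = ΔT/Q = 34/175 = 0.1943 K/W
R_phenolic foam = R_total − R_other = 0.1569 K/W
k = L/(R·A) = 0.09/(0.1569×24.2)

k ≈ 0.0237 W/(m·K)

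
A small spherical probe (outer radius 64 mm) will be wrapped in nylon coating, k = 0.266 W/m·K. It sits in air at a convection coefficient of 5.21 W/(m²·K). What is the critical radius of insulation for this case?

For a sphere r_cr = 2k/h = 2×0.266/5.21
r_cr = 102 mm; since the bare radius (64 mm) is below r_cr, adding a thin layer of insulation will *increase* heat loss.

r_cr ≈ 102 mm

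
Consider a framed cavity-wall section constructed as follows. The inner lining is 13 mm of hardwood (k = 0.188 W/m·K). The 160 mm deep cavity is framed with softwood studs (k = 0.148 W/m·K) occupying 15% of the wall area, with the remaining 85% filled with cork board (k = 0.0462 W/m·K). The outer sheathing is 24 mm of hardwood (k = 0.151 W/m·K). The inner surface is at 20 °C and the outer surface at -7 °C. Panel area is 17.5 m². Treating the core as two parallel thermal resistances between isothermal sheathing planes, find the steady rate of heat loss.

Sheathing layers in series; stud and cavity paths in parallel between them.
R_inner = 0.013/(0.188×17.5) = 0.003951 K/W
R_stud  = 0.16/(0.148×0.15×17.5) = 0.4118 K/W
R_cav   = 0.16/(0.0462×0.85×17.5) = 0.2328 K/W
1/R_core = 1/R_stud + 1/R_cav → R_core = 0.1487 K/W
R_outer = 0.024/(0.151×17.5) = 0.009082 K/W
R_total = 0.1618 K/W
Q = ΔT/R_total = 27/0.1618

Q ≈ 167 W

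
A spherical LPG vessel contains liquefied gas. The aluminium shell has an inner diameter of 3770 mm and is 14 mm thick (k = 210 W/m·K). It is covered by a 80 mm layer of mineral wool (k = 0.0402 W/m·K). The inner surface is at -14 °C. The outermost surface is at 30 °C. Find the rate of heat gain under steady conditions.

Radial (spherical) resistances in series:
R_aluminium shell = (1/1.885 − 1/1.899)/(4π×210) = 1.482×10^-6 K/W
R_mineral wool = (1/1.899 − 1/1.979)/(4π×0.0402) = 0.04214 K/W
R_total = 0.04214 K/W
Q = ΔT/R_total = 44/0.04214

Q ≈ 1040 W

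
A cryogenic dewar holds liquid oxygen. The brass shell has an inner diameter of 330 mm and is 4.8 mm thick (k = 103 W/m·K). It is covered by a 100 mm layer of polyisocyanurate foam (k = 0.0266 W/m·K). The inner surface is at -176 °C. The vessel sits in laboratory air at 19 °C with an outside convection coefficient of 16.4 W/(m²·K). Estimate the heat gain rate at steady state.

For a spherical shell R = (1/r₁ − 1/r₂)/(4πk); film R = 1/(h·4πr²). In series:
R_brass shell = (1/0.165 − 1/0.1698)/(4π×103) = 1.324×10^-4 K/W
R_polyisocyanurate foam = (1/0.1698 − 1/0.2698)/(4π×0.0266) = 6.53 K/W
R_outer film = 1/(h·4πr_o²) = 1/(16.4×4π×0.2698²) = 0.06666 K/W
R_total = 6.597 K/W
Q = ΔT/R_total = 195/6.597

Q ≈ 29.6 W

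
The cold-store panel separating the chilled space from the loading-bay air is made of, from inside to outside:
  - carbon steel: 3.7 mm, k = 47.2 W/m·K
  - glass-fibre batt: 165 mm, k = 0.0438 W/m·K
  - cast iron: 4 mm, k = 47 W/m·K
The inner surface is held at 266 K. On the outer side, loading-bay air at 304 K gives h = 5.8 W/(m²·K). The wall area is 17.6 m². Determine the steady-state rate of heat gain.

Q ≈ 170 W

Treating each layer as a thermal resistance in series:
R_carbon steel = L/(kA) = 0.0037/(47.2×17.6) = 4.454×10^-6 K/W
R_glass-fibre batt = L/(kA) = 0.165/(0.0438×17.6) = 0.214 K/W
R_cast iron = L/(kA) = 0.004/(47×17.6) = 4.836×10^-6 K/W
R_outer film = 1/(h_o·A) = 1/(5.8×17.6) = 0.009796 K/W
R_total = 0.2238 K/W
Q = ΔT / R_total = 38 / 0.2238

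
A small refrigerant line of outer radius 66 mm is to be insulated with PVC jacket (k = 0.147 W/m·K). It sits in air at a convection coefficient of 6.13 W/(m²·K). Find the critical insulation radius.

For a cylinder r_cr = k/h = 0.147/6.13
r_cr = 24 mm; since the bare radius (66 mm) is above r_cr, any added insulation will reduce heat loss.

r_cr ≈ 24 mm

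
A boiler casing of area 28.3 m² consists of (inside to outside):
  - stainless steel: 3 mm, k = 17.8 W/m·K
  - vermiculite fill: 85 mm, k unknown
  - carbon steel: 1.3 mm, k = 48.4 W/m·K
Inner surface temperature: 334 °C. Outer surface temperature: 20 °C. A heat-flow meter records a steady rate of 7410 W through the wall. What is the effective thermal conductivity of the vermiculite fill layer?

Thermal resistances in series:
R_stainless steel = L/(kA) = 0.003/(17.8×28.3) = 5.955×10^-6 K/W
R_carbon steel = L/(kA) = 0.0013/(48.4×28.3) = 9.491×10^-7 K/W
Sum of known resistances R_other = 6.905×10^-6 K/W
Total R = ΔT/Q = 314/7410 = 0.04238 K/W
R_vermiculite fill = R_total − R_other = 0.04237 K/W
k = L/(R·A) = 0.085/(0.04237×28.3)

k ≈ 0.0709 W/(m·K)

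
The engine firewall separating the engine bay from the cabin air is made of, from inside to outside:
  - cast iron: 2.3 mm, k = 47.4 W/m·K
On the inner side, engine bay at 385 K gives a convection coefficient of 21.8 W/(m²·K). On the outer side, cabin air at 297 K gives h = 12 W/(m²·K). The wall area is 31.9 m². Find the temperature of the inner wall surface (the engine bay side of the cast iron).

Using the resistance-network approach (series):
R_inner film = 1/(h_i·A) = 1/(21.8×31.9) = 0.001438 K/W
R_cast iron = L/(kA) = 0.0023/(47.4×31.9) = 1.521×10^-6 K/W
R_outer film = 1/(h_o·A) = 1/(12×31.9) = 0.002612 K/W
R_total = 0.004052 K/W;  Q = ΔT/R_total = 88/0.004052 = 21720 W
T_interface = T_inner − Q·ΣR(inner→interface) = 385 − 21700×0.001438

T ≈ 354 K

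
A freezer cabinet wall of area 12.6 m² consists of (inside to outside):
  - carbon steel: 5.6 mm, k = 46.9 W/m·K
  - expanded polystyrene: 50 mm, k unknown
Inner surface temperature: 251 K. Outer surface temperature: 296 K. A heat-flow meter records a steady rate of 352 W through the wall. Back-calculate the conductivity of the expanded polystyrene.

Thermal resistances in series:
R_carbon steel = L/(kA) = 0.0056/(46.9×12.6) = 9.476×10^-6 K/W
Sum of known resistances R_other = 9.476×10^-6 K/W
Total R = ΔT/Q = 45/352 = 0.1278 K/W
R_expanded polystyrene = R_total − R_other = 0.1278 K/W
k = L/(R·A) = 0.05/(0.1278×12.6)

k ≈ 0.031 W/(m·K)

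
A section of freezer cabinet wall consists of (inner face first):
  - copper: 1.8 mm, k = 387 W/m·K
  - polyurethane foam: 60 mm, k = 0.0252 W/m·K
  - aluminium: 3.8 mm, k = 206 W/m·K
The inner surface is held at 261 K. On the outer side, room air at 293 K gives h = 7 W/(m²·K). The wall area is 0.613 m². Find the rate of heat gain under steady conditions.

Using the resistance-network approach (series):
R_copper = L/(kA) = 0.0018/(387×0.613) = 7.588×10^-6 K/W
R_polyurethane foam = L/(kA) = 0.06/(0.0252×0.613) = 3.884 K/W
R_aluminium = L/(kA) = 0.0038/(206×0.613) = 3.009×10^-5 K/W
R_outer film = 1/(h_o·A) = 1/(7×0.613) = 0.233 K/W
R_total = 4.117 K/W
Q = ΔT / R_total = 32 / 4.117

Q ≈ 7.77 W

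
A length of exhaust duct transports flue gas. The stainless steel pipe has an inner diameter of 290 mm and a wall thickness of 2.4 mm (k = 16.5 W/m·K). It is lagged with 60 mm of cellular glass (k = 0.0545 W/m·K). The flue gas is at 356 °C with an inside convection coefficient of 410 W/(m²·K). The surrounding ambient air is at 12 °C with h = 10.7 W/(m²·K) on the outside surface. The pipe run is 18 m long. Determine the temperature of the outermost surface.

Treating each annulus and film as a series resistance:
R_inner film = 1/(h_i·2πr₁L) = 1/(410×2π×0.145×18) = 1.487×10^-4 K/W
R_stainless steel pipe wall = ln(147.4/145)/(2π×16.5×18) = 8.797×10^-6 K/W
R_cellular glass = ln(207.4/147.4)/(2π×0.0545×18) = 0.0554 K/W
R_outer film = 1/(h_o·2πr_oL) = 1/(10.7×2π×0.2074×18) = 0.003984 K/W
R_total = 0.05955 K/W
Q = ΔT/R_total = 344/0.05955
Q = 5780 W
T_interface = T_inner − Q·ΣR(inner→interface) = 356 − 5780×0.05556

T ≈ 35 °C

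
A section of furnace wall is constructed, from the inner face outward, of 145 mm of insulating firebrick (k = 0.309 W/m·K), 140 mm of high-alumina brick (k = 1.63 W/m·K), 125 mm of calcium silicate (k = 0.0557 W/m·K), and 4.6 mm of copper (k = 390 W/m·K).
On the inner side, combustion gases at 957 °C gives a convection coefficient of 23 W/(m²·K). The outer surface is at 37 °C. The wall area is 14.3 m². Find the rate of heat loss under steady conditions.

Thermal resistances in series:
R_inner film = 1/(h_i·A) = 1/(23×14.3) = 0.00304 K/W
R_insulating firebrick = L/(kA) = 0.145/(0.309×14.3) = 0.03282 K/W
R_high-alumina brick = L/(kA) = 0.14/(1.63×14.3) = 0.006006 K/W
R_calcium silicate = L/(kA) = 0.125/(0.0557×14.3) = 0.1569 K/W
R_copper = L/(kA) = 0.0046/(390×14.3) = 8.248×10^-7 K/W
R_total = 0.1988 K/W
Q = ΔT / R_total = 920 / 0.1988

Q ≈ 4630 W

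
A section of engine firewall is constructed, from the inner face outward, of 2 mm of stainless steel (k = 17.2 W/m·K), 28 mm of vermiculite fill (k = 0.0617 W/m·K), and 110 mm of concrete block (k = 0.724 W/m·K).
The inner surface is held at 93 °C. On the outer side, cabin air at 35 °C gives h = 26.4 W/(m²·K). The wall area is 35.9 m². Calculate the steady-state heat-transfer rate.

Q ≈ 3230 W

Using the resistance-network approach (series):
R_stainless steel = L/(kA) = 0.002/(17.2×35.9) = 3.239×10^-6 K/W
R_vermiculite fill = L/(kA) = 0.028/(0.0617×35.9) = 0.01264 K/W
R_concrete block = L/(kA) = 0.11/(0.724×35.9) = 0.004232 K/W
R_outer film = 1/(h_o·A) = 1/(26.4×35.9) = 0.001055 K/W
R_total = 0.01793 K/W
Q = ΔT / R_total = 58 / 0.01793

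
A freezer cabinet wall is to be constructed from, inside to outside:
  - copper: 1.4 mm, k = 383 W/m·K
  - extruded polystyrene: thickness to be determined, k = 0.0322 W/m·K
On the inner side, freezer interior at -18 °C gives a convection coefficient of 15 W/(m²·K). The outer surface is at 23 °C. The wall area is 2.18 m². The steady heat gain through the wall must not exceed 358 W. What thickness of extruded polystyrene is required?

Thermal resistances in series:
R_inner film = 1/(h_i·A) = 1/(15×2.18) = 0.03058 K/W
R_copper = L/(kA) = 0.0014/(383×2.18) = 1.677×10^-6 K/W
Sum of the known resistances R_other = 0.03058 K/W
Required total resistance R_tot = ΔT/Q_allow = 41/358 = 0.1145 K/W
R_extruded polystyrene = R_tot − R_other = 0.08394 K/W
L = R·k·A = 0.08394×0.0322×2.18

L ≈ 5.89 mm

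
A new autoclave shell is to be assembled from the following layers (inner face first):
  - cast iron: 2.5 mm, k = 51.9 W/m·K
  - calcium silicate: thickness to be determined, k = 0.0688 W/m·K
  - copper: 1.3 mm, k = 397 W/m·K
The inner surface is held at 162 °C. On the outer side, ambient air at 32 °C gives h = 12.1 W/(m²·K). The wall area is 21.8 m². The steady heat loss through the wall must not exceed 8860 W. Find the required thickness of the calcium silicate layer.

L ≈ 16.3 mm

Model the wall as resistances in series:
R_cast iron = L/(kA) = 0.0025/(51.9×21.8) = 2.21×10^-6 K/W
R_copper = L/(kA) = 0.0013/(397×21.8) = 1.502×10^-7 K/W
R_outer film = 1/(h_o·A) = 1/(12.1×21.8) = 0.003791 K/W
Sum of the known resistances R_other = 0.003793 K/W
Required total resistance R_tot = ΔT/Q_allow = 130/8860 = 0.01467 K/W
R_calcium silicate = R_tot − R_other = 0.01088 K/W
L = R·k·A = 0.01088×0.0688×21.8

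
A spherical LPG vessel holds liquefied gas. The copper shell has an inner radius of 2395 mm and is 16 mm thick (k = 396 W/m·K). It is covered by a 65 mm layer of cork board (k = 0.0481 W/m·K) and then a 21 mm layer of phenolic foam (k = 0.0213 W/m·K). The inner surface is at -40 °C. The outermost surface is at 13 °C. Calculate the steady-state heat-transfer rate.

Each spherical layer contributes R = (1/r_i − 1/r_o)/(4πk):
R_copper shell = (1/2.395 − 1/2.411)/(4π×396) = 5.568×10^-7 K/W
R_cork board = (1/2.411 − 1/2.476)/(4π×0.0481) = 0.01801 K/W
R_phenolic foam = (1/2.476 − 1/2.497)/(4π×0.0213) = 0.01269 K/W
R_total = 0.0307 K/W
Q = ΔT/R_total = 53/0.0307

Q ≈ 1730 W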